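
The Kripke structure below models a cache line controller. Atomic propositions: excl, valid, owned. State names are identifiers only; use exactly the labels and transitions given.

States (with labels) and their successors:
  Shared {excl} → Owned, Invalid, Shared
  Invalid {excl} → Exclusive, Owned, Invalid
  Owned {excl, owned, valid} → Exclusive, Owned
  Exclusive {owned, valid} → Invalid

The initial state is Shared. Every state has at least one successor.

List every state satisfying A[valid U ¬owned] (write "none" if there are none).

States satisfying valid: {Owned, Exclusive}.
States satisfying ¬owned: {Shared, Invalid}.
States satisfying A[valid U ¬owned]: {Shared, Invalid, Exclusive}.

{Shared, Invalid, Exclusive}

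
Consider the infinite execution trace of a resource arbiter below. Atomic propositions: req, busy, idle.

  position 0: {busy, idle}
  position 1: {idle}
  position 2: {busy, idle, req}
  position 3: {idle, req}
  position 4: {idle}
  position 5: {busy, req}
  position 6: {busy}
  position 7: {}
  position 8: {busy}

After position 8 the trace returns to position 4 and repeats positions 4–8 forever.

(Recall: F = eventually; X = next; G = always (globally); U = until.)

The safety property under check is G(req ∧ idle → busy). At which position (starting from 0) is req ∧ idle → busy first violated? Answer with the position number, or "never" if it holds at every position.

Check req ∧ idle → busy at each position in order: 0 ✓, 1 ✓, 2 ✓.
At position 3 the labels are {idle, req}, so req ∧ idle → busy is false there. This is the first violation.

3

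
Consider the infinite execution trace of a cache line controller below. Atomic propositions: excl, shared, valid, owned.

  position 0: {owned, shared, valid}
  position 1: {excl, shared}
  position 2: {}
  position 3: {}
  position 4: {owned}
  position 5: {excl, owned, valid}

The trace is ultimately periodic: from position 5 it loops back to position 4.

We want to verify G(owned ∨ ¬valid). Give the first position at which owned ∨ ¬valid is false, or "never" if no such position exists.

owned ∨ ¬valid holds at every position 0..5, and those are all the positions the trace ever visits, so the invariant G(owned ∨ ¬valid) is never violated.

never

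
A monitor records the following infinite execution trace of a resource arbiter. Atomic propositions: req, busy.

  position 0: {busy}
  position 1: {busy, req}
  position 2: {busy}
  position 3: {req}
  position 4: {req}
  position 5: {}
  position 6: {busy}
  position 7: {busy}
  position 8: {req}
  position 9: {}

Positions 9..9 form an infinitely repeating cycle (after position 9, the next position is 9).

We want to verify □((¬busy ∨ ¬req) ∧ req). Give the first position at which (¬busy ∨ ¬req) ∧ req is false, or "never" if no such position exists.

At position 0 the labels are {busy}, so (¬busy ∨ ¬req) ∧ req is false there. This is the first violation.

0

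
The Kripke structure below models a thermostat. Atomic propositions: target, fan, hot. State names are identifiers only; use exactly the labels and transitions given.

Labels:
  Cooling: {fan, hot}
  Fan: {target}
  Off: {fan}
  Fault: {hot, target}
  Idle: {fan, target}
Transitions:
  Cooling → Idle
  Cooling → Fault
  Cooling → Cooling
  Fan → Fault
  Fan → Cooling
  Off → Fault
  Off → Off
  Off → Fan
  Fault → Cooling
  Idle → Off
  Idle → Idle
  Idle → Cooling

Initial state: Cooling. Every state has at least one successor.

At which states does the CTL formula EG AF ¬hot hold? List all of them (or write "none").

{Off, Idle}

States satisfying AF ¬hot: {Fan, Off, Idle}.
States satisfying EG AF ¬hot: {Off, Idle}.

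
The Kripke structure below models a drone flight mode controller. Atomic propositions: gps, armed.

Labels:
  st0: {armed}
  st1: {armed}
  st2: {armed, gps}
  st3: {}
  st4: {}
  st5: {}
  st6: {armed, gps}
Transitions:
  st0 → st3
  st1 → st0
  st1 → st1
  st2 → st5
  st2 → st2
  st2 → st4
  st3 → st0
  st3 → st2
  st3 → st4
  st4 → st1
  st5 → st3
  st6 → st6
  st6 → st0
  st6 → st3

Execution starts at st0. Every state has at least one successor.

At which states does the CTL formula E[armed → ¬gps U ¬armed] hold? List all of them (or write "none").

States satisfying armed → ¬gps: {st0, st1, st3, st4, st5}.
States satisfying ¬armed: {st3, st4, st5}.
States satisfying E[armed → ¬gps U ¬armed]: {st0, st1, st3, st4, st5}.

{st0, st1, st3, st4, st5}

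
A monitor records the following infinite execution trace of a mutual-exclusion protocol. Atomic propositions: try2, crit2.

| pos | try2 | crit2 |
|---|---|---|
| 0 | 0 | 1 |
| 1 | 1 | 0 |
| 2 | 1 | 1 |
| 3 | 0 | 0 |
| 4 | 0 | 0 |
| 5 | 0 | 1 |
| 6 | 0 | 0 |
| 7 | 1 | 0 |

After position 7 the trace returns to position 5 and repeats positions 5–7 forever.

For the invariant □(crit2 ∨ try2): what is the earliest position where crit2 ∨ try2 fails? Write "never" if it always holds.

Check crit2 ∨ try2 at each position in order: 0 ✓, 1 ✓, 2 ✓.
At position 3 the labels are {}, so crit2 ∨ try2 is false there. This is the first violation.

3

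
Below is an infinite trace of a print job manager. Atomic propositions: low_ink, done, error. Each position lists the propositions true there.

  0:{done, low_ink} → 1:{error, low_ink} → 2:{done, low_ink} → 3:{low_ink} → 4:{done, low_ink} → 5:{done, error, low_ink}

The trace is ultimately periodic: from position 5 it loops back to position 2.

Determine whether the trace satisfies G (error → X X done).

Does not hold

error → X X done must hold at every position from 0 onward. It fails at position 1, so G (error → X X done) is false.
Positions where error holds: 1, 5.
Check X X done at each: 1→fails, 5→fails.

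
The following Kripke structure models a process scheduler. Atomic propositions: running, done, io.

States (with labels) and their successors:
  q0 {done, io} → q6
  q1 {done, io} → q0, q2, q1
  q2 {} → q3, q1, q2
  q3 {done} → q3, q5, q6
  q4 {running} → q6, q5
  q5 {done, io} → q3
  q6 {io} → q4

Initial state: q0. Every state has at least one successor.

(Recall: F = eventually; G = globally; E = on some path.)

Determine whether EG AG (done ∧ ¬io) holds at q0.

No

States satisfying AG (done ∧ ¬io): ∅.
States satisfying EG AG (done ∧ ¬io): ∅.
No suitable path/successor from q0 witnesses the formula.
q0 ∉ Sat(EG AG (done ∧ ¬io)).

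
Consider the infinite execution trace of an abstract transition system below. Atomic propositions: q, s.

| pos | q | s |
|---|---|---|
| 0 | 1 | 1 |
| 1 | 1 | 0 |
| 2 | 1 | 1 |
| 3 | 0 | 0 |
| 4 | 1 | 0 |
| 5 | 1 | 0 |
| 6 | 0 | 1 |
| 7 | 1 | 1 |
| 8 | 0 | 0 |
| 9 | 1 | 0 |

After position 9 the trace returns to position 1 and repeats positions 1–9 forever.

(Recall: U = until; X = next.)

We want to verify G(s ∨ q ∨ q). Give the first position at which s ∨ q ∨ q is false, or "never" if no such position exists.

3

Check s ∨ q ∨ q at each position in order: 0 ✓, 1 ✓, 2 ✓.
At position 3 the labels are {}, so s ∨ q ∨ q is false there. This is the first violation.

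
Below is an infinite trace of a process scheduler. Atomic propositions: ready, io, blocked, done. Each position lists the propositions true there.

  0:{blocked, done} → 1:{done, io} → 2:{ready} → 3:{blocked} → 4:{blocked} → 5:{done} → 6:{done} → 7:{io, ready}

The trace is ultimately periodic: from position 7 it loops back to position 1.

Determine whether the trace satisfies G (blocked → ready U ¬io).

blocked → ready U ¬io holds at every position 0..7, and those are all positions ever visited, so G (blocked → ready U ¬io) holds.
Positions where blocked holds: 0, 3, 4.
Check ready U ¬io at each: 0→ok, 3→ok, 4→ok.

Yes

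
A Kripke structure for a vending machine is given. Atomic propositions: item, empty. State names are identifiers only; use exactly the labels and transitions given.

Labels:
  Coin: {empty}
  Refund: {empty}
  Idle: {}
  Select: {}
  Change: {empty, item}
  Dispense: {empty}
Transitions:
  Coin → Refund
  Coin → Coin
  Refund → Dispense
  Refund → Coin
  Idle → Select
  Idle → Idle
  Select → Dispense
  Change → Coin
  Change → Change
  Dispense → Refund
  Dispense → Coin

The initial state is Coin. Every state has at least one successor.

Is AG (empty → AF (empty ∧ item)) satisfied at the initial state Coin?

States satisfying empty → AF (empty ∧ item): {Idle, Select, Change}.
States satisfying AG (empty → AF (empty ∧ item)): ∅.
Coin is reachable from Coin and violates empty → AF (empty ∧ item), so AG fails at Coin.
Coin ∉ Sat(AG (empty → AF (empty ∧ item))).

Does not hold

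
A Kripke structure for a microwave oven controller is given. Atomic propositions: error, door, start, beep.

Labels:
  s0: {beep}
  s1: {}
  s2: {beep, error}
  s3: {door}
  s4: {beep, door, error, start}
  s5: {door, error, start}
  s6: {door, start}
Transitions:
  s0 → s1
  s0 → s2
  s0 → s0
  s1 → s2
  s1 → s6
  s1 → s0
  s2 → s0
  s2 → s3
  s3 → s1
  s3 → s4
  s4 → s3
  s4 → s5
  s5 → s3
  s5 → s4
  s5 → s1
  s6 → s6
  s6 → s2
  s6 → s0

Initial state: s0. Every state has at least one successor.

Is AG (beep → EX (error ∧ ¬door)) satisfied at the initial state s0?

States satisfying beep → EX (error ∧ ¬door): {s0, s1, s3, s5, s6}.
States satisfying AG (beep → EX (error ∧ ¬door)): ∅.
s2 is reachable from s0 and violates beep → EX (error ∧ ¬door), so AG fails at s0.
s0 ∉ Sat(AG (beep → EX (error ∧ ¬door))).

Does not hold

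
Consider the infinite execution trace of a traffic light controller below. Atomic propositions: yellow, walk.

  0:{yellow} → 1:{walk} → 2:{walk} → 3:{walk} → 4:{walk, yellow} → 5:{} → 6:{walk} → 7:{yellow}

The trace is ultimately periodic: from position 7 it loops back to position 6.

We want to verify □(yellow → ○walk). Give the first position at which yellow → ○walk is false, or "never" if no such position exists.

Check yellow → ○walk at each position in order: 0 ✓, 1 ✓, 2 ✓, 3 ✓.
At position 4 the labels are {walk, yellow} and the next position 5 has {}, so yellow → ○walk is false there. This is the first violation.

4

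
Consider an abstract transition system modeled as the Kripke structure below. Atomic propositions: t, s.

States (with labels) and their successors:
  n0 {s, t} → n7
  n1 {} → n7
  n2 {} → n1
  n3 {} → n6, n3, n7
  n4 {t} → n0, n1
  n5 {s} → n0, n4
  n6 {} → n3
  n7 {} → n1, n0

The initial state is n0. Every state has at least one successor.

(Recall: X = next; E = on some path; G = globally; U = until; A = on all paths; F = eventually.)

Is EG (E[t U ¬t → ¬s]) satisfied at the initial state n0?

Holds

States satisfying E[t U ¬t → ¬s]: {n0, n1, n2, n3, n4, n6, n7}.
States satisfying EG (E[t U ¬t → ¬s]): {n0, n1, n2, n3, n4, n6, n7}.
n0 ∈ Sat(EG (E[t U ¬t → ¬s])).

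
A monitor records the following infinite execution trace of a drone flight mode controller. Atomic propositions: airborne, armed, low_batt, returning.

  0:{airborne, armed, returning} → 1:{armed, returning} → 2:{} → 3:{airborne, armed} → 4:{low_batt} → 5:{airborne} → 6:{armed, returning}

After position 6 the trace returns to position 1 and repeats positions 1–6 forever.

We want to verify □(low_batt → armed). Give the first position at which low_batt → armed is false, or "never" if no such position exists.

4

Check low_batt → armed at each position in order: 0 ✓, 1 ✓, 2 ✓, 3 ✓.
At position 4 the labels are {low_batt}, so low_batt → armed is false there. This is the first violation.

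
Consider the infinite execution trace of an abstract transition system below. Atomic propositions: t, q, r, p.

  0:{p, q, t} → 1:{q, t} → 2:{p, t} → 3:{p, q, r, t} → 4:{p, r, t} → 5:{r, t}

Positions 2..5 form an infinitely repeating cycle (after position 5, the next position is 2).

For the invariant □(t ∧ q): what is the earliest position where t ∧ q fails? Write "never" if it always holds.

Check t ∧ q at each position in order: 0 ✓, 1 ✓.
At position 2 the labels are {p, t}, so t ∧ q is false there. This is the first violation.

2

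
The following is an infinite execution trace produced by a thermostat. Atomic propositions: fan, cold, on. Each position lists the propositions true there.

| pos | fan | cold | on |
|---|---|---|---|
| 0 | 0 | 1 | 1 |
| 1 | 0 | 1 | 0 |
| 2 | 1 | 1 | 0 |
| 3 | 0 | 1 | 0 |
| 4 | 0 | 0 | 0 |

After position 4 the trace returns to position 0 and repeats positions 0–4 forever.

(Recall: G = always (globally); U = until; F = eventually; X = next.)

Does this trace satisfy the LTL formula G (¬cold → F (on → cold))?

¬cold → F (on → cold) holds at every position 0..4, and those are all positions ever visited, so G (¬cold → F (on → cold)) holds.
Positions where ¬cold holds: 4.
Check F (on → cold) at each: 4→ok.

Holds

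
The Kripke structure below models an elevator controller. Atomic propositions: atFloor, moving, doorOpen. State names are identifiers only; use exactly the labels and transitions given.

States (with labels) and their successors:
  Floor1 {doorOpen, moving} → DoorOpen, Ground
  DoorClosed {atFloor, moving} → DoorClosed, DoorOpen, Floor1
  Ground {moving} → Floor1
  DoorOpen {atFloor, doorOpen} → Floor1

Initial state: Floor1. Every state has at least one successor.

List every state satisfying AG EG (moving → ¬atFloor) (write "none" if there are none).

States satisfying EG (moving → ¬atFloor): {Floor1, Ground, DoorOpen}.
States satisfying AG EG (moving → ¬atFloor): {Floor1, Ground, DoorOpen}.

{Floor1, Ground, DoorOpen}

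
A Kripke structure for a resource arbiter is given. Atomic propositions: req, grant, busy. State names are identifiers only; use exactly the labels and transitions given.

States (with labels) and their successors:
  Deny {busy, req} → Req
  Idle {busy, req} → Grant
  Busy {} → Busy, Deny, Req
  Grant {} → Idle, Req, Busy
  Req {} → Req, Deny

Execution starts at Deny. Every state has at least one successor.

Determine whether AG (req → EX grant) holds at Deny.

Does not hold

States satisfying req → EX grant: {Busy, Grant, Req}.
States satisfying AG (req → EX grant): ∅.
Deny is reachable from Deny and violates req → EX grant, so AG fails at Deny.
Deny ∉ Sat(AG (req → EX grant)).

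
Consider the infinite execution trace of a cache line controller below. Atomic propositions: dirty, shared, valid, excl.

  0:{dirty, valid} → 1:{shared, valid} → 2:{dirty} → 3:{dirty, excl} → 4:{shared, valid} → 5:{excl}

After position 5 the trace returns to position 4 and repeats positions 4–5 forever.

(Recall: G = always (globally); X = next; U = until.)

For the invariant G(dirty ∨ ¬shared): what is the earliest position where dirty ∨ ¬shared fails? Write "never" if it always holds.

Check dirty ∨ ¬shared at each position in order: 0 ✓.
At position 1 the labels are {shared, valid}, so dirty ∨ ¬shared is false there. This is the first violation.

1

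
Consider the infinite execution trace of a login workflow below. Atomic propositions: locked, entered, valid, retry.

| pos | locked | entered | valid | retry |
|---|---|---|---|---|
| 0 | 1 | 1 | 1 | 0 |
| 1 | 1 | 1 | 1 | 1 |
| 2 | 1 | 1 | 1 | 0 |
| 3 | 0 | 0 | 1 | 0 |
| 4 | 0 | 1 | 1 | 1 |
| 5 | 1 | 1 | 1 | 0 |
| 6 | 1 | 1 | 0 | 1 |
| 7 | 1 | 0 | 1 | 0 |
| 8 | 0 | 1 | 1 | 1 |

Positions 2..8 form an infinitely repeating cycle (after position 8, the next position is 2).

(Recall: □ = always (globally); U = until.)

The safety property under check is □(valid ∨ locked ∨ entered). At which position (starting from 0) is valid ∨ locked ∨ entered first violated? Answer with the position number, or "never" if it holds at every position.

never

valid ∨ locked ∨ entered holds at every position 0..8, and those are all the positions the trace ever visits, so the invariant □(valid ∨ locked ∨ entered) is never violated.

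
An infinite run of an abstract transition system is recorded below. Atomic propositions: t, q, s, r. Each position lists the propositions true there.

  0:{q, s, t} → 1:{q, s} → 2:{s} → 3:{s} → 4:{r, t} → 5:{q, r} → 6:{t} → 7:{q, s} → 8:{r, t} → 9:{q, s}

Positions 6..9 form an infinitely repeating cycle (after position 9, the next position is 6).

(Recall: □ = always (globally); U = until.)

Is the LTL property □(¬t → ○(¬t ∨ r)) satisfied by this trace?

No

¬t → ○(¬t ∨ r) must hold at every position from 0 onward. It fails at position 5, so □(¬t → ○(¬t ∨ r)) is false.
Positions where ¬t holds: 1, 2, 3, 5, 7, 9.
Check ○(¬t ∨ r) at each: 1→ok, 2→ok, 3→ok, 5→fails, 7→ok, 9→fails.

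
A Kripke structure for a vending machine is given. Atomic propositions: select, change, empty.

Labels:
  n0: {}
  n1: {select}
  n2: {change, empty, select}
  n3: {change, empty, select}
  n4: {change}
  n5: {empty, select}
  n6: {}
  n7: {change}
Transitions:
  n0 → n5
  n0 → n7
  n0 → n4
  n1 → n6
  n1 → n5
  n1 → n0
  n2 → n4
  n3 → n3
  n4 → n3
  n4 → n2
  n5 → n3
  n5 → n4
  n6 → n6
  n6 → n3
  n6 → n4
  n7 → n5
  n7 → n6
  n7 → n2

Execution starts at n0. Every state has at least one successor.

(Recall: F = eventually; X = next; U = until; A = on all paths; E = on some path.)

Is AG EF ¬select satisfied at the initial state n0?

States satisfying EF ¬select: {n0, n1, n2, n4, n5, n6, n7}.
States satisfying AG EF ¬select: ∅.
n3 is reachable from n0 and violates EF ¬select, so AG fails at n0.
n0 ∉ Sat(AG EF ¬select).

No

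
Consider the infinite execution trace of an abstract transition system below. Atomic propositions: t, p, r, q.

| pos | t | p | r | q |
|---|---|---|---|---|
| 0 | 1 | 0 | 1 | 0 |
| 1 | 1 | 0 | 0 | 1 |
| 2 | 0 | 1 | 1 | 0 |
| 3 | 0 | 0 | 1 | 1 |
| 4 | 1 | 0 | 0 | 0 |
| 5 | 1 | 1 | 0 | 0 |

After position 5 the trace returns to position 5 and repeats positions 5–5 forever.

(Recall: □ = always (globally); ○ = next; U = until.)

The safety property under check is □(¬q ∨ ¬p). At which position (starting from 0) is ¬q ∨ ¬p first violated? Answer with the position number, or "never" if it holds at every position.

never

¬q ∨ ¬p holds at every position 0..5, and those are all the positions the trace ever visits, so the invariant □(¬q ∨ ¬p) is never violated.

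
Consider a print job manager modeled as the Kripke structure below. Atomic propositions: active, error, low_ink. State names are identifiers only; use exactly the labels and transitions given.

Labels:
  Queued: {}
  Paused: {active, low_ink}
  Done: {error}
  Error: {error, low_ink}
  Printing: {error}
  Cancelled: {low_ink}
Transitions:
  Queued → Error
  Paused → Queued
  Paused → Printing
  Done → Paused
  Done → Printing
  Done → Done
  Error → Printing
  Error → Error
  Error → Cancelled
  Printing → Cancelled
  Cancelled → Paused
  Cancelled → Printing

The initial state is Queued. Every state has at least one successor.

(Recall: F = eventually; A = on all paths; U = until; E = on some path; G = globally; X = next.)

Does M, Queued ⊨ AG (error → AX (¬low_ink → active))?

No

States satisfying error → AX (¬low_ink → active): {Queued, Paused, Printing, Cancelled}.
States satisfying AG (error → AX (¬low_ink → active)): ∅.
Error is reachable from Queued and violates error → AX (¬low_ink → active), so AG fails at Queued.
Queued ∉ Sat(AG (error → AX (¬low_ink → active))).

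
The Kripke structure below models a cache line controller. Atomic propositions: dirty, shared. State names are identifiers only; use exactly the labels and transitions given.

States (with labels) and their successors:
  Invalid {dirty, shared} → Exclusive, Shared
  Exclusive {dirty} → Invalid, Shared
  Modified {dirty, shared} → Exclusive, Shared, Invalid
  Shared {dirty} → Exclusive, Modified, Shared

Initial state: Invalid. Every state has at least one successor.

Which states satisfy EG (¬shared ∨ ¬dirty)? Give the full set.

States satisfying ¬shared ∨ ¬dirty: {Exclusive, Shared}.
States satisfying EG (¬shared ∨ ¬dirty): {Exclusive, Shared}.

{Exclusive, Shared}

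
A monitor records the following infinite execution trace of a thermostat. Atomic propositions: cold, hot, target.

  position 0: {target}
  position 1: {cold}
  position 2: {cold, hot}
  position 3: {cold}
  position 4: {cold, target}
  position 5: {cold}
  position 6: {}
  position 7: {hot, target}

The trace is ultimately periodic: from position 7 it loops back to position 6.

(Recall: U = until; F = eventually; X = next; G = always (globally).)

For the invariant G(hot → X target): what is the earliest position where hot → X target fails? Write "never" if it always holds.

Check hot → X target at each position in order: 0 ✓, 1 ✓.
At position 2 the labels are {cold, hot} and the next position 3 has {cold}, so hot → X target is false there. This is the first violation.

2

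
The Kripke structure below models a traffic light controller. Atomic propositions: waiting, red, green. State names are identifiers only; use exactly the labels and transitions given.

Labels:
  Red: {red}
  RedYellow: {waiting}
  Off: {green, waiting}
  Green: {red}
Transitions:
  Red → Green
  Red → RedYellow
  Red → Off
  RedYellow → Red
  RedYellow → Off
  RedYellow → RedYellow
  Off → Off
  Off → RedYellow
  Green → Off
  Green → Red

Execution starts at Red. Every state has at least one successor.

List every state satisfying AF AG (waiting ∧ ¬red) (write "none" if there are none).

States satisfying AG (waiting ∧ ¬red): ∅.
States satisfying AF AG (waiting ∧ ¬red): ∅.

none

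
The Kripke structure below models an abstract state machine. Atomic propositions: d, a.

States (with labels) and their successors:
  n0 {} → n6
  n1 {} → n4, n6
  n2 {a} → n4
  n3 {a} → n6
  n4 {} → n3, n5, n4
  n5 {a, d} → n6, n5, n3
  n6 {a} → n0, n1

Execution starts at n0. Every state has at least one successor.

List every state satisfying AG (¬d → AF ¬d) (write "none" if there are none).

States satisfying ¬d → AF ¬d: {n0, n1, n2, n3, n4, n5, n6}.
States satisfying AG (¬d → AF ¬d): {n0, n1, n2, n3, n4, n5, n6}.

{n0, n1, n2, n3, n4, n5, n6}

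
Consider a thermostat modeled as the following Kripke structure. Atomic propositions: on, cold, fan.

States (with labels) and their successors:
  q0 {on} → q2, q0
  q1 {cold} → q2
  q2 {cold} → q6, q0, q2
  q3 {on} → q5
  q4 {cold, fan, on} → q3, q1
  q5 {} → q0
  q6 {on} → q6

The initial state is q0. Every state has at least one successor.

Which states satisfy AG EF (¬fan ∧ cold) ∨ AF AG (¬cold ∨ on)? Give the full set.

States satisfying EF (¬fan ∧ cold): {q0, q1, q2, q3, q4, q5}.
States satisfying AG EF (¬fan ∧ cold): ∅.
States satisfying AG (¬cold ∨ on): {q6}.
States satisfying AF AG (¬cold ∨ on): {q6}.
States satisfying AG EF (¬fan ∧ cold) ∨ AF AG (¬cold ∨ on): {q6}.

{q6}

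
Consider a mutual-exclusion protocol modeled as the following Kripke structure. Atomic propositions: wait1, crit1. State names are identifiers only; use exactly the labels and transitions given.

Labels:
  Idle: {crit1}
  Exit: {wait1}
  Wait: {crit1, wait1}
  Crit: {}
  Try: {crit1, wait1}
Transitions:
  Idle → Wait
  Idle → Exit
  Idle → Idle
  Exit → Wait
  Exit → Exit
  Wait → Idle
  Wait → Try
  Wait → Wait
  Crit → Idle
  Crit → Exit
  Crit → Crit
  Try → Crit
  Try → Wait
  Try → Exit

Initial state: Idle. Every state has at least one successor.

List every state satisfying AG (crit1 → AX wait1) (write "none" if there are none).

none

States satisfying crit1 → AX wait1: {Exit, Crit}.
States satisfying AG (crit1 → AX wait1): ∅.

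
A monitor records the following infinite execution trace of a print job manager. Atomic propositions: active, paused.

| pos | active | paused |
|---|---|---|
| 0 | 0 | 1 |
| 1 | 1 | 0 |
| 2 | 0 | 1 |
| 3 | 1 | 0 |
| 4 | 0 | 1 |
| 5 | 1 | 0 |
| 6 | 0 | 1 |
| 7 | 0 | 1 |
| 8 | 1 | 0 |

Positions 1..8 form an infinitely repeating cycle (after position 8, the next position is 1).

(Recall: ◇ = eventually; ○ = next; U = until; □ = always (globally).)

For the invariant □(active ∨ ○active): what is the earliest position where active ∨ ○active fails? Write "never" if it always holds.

Check active ∨ ○active at each position in order: 0 ✓, 1 ✓, 2 ✓, 3 ✓, 4 ✓, 5 ✓.
At position 6 the labels are {paused} and the next position 7 has {paused}, so active ∨ ○active is false there. This is the first violation.

6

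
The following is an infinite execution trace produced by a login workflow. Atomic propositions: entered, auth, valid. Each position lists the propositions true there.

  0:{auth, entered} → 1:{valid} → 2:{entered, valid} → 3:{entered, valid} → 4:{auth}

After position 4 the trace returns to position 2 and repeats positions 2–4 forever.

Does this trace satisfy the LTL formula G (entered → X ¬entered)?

entered → X ¬entered must hold at every position from 0 onward. It fails at position 2, so G (entered → X ¬entered) is false.
Positions where entered holds: 0, 2, 3.
Check X ¬entered at each: 0→ok, 2→fails, 3→ok.

Violated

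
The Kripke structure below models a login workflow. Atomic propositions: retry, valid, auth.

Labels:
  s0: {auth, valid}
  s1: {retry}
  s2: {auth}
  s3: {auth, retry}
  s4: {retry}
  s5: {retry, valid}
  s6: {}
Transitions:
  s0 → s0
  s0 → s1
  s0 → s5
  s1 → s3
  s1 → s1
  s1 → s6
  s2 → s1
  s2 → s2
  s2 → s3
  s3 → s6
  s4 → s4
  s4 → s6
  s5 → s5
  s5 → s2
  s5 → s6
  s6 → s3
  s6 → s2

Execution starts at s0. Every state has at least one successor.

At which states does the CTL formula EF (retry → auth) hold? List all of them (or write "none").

{s0, s1, s2, s3, s4, s5, s6}

States satisfying retry → auth: {s0, s2, s3, s6}.
States satisfying EF (retry → auth): {s0, s1, s2, s3, s4, s5, s6}.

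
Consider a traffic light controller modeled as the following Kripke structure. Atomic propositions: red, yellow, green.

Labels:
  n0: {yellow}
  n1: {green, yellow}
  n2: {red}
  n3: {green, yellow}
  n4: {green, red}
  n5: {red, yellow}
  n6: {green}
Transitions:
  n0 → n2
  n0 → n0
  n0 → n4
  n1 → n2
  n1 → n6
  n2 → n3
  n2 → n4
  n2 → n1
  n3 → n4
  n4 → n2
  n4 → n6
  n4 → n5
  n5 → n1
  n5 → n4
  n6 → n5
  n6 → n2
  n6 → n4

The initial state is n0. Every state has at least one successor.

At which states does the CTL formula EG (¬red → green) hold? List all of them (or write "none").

{n1, n2, n3, n4, n5, n6}

States satisfying ¬red → green: {n1, n2, n3, n4, n5, n6}.
States satisfying EG (¬red → green): {n1, n2, n3, n4, n5, n6}.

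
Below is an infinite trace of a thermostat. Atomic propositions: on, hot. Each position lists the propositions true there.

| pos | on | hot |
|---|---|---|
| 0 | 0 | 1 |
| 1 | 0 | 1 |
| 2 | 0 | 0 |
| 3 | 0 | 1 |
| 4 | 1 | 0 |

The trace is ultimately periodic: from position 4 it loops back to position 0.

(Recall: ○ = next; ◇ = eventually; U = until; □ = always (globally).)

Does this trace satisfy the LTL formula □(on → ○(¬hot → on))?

on → ○(¬hot → on) holds at every position 0..4, and those are all positions ever visited, so □(on → ○(¬hot → on)) holds.
Positions where on holds: 4.
Check ○(¬hot → on) at each: 4→ok.

Holds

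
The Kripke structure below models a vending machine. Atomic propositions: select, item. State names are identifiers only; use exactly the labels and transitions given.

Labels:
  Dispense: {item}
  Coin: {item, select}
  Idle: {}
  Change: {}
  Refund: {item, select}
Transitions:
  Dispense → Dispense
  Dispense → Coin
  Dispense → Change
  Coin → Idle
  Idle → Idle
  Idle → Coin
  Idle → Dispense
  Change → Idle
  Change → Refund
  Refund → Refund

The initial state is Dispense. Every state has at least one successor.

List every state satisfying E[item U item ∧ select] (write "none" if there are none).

States satisfying item: {Dispense, Coin, Refund}.
States satisfying item ∧ select: {Coin, Refund}.
States satisfying E[item U item ∧ select]: {Dispense, Coin, Refund}.

{Dispense, Coin, Refund}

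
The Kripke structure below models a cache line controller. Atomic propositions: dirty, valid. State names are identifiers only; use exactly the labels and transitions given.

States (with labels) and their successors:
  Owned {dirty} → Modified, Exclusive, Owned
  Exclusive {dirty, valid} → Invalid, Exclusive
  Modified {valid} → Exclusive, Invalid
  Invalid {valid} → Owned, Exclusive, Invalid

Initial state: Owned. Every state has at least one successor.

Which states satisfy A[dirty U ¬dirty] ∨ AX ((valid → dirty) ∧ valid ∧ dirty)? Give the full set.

{Modified, Invalid}

States satisfying dirty: {Owned, Exclusive}.
States satisfying ¬dirty: {Modified, Invalid}.
States satisfying A[dirty U ¬dirty]: {Modified, Invalid}.
States satisfying (valid → dirty) ∧ valid ∧ dirty: {Exclusive}.
States satisfying AX ((valid → dirty) ∧ valid ∧ dirty): ∅.
States satisfying A[dirty U ¬dirty] ∨ AX ((valid → dirty) ∧ valid ∧ dirty): {Modified, Invalid}.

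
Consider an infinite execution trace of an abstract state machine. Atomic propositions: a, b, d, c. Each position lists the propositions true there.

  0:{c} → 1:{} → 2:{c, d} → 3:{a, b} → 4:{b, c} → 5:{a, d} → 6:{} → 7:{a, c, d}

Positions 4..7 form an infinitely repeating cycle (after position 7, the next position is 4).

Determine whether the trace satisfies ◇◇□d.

◇□d is false at every position 0..7, so it never becomes true and ◇◇□d fails.

Does not hold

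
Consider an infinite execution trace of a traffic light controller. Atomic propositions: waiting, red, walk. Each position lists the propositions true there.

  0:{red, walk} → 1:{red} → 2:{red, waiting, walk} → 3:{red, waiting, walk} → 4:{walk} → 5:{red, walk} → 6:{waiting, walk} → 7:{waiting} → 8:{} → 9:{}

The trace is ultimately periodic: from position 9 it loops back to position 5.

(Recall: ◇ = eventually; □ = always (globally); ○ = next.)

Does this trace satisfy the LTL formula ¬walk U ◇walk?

Satisfied

Walking from position 0: ◇walk first holds at position 0, and ¬walk holds at every earlier position along the way, so ¬walk U ◇walk holds.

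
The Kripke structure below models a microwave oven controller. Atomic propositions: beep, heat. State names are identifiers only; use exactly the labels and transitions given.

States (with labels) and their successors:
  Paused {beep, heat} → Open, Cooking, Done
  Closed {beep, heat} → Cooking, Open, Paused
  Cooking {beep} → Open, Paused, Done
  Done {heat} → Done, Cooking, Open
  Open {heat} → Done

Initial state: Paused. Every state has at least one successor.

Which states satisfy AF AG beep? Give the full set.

none

States satisfying AG beep: ∅.
States satisfying AF AG beep: ∅.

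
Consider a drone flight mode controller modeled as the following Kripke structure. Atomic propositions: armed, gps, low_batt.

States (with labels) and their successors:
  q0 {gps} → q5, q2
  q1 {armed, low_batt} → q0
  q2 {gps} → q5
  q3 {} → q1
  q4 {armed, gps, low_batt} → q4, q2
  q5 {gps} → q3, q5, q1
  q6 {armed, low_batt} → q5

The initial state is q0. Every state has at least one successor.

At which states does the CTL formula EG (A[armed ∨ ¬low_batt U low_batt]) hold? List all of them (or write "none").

{q4}

States satisfying A[armed ∨ ¬low_batt U low_batt]: {q1, q3, q4, q6}.
States satisfying EG (A[armed ∨ ¬low_batt U low_batt]): {q4}.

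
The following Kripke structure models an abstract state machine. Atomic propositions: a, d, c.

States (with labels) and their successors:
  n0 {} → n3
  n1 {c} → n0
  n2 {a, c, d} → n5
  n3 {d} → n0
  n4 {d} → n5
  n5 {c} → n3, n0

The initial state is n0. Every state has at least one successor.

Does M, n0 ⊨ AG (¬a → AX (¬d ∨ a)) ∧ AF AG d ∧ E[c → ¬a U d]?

States satisfying ¬a → AX (¬d ∨ a): {n1, n2, n3, n4}.
States satisfying AG (¬a → AX (¬d ∨ a)): ∅.
States satisfying AG d: ∅.
States satisfying AF AG d: ∅.
States satisfying c → ¬a: {n0, n1, n3, n4, n5}.
States satisfying d: {n2, n3, n4}.
States satisfying E[c → ¬a U d]: {n0, n1, n2, n3, n4, n5}.
States satisfying AF AG d ∧ E[c → ¬a U d]: ∅.
States satisfying AG (¬a → AX (¬d ∨ a)) ∧ AF AG d ∧ E[c → ¬a U d]: ∅.
n0 ∉ Sat(AG (¬a → AX (¬d ∨ a)) ∧ AF AG d ∧ E[c → ¬a U d]).

Violated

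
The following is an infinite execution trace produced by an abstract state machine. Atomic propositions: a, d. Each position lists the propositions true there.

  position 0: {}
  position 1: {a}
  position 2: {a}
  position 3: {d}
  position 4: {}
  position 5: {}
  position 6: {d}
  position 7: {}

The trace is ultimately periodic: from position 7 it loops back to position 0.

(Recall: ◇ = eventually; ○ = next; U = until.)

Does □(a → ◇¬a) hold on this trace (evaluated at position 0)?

a → ◇¬a holds at every position 0..7, and those are all positions ever visited, so □(a → ◇¬a) holds.
Positions where a holds: 1, 2.
Check ◇¬a at each: 1→ok, 2→ok.

Yes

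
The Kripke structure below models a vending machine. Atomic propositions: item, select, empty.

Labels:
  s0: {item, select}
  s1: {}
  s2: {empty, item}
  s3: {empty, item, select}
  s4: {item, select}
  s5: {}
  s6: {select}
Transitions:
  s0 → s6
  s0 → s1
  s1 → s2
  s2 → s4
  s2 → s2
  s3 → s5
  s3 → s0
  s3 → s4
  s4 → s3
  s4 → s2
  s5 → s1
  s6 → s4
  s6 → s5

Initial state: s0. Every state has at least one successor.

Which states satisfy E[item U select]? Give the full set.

{s0, s2, s3, s4, s6}

States satisfying item: {s0, s2, s3, s4}.
States satisfying select: {s0, s3, s4, s6}.
States satisfying E[item U select]: {s0, s2, s3, s4, s6}.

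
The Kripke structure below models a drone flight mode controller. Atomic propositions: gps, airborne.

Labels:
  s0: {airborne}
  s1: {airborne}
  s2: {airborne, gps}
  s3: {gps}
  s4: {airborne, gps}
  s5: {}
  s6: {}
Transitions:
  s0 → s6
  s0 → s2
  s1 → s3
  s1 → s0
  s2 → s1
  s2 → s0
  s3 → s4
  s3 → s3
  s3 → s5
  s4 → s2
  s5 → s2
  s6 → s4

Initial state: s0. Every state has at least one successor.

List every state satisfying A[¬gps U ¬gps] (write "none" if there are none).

States satisfying ¬gps: {s0, s1, s5, s6}.
States satisfying A[¬gps U ¬gps]: {s0, s1, s5, s6}.

{s0, s1, s5, s6}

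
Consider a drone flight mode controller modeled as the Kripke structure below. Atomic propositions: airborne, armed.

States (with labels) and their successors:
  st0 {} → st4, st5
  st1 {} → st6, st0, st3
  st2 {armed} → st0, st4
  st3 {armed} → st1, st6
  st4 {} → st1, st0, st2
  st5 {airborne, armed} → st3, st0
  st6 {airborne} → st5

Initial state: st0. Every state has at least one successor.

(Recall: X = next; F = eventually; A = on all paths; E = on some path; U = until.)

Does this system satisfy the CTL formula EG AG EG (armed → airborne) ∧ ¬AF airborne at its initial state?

States satisfying AG EG (armed → airborne): ∅.
States satisfying EG AG EG (armed → airborne): ∅.
States satisfying airborne: {st5, st6}.
States satisfying AF airborne: {st5, st6}.
States satisfying ¬AF airborne: {st0, st1, st2, st3, st4}.
States satisfying EG AG EG (armed → airborne) ∧ ¬AF airborne: ∅.
st0 ∉ Sat(EG AG EG (armed → airborne) ∧ ¬AF airborne).

No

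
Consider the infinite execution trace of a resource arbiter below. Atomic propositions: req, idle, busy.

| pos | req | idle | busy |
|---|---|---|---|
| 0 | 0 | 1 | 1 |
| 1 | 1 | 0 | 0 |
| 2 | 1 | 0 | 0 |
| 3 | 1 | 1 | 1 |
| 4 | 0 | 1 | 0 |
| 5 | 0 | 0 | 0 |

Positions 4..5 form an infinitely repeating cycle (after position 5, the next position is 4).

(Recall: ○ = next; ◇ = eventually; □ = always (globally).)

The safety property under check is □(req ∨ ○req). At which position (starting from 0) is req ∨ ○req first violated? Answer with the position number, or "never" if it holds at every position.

Check req ∨ ○req at each position in order: 0 ✓, 1 ✓, 2 ✓, 3 ✓.
At position 4 the labels are {idle} and the next position 5 has {}, so req ∨ ○req is false there. This is the first violation.

4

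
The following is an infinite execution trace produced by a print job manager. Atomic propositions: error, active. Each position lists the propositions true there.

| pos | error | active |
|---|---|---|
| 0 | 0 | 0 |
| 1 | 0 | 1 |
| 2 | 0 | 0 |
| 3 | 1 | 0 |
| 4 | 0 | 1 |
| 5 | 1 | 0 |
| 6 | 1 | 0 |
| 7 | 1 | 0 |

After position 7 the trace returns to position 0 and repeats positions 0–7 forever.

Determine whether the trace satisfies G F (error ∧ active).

Violated

F (error ∧ active) must hold at every position from 0 onward. It fails at position 0, so G F (error ∧ active) is false.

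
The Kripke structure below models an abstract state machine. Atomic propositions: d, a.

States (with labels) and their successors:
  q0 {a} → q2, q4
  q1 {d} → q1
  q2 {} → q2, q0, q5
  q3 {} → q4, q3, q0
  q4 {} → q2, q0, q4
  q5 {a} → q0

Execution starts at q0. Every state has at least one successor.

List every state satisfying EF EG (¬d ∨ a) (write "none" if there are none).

{q0, q2, q3, q4, q5}

States satisfying EG (¬d ∨ a): {q0, q2, q3, q4, q5}.
States satisfying EF EG (¬d ∨ a): {q0, q2, q3, q4, q5}.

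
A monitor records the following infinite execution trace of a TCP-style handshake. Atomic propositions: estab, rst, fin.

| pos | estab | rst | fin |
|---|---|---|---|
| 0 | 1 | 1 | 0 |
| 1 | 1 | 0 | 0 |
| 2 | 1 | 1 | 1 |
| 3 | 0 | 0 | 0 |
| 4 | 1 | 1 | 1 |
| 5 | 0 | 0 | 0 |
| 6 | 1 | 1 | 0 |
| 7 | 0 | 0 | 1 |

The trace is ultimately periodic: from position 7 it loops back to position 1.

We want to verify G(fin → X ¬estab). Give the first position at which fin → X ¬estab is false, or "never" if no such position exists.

Check fin → X ¬estab at each position in order: 0 ✓, 1 ✓, 2 ✓, 3 ✓, 4 ✓, 5 ✓, 6 ✓.
At position 7 the labels are {fin} and the next position 1 has {estab}, so fin → X ¬estab is false there. This is the first violation.

7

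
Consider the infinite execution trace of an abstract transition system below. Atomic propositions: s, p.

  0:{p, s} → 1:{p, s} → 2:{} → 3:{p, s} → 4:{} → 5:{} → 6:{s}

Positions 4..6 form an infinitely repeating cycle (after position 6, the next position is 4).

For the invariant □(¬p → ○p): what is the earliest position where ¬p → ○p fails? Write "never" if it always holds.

4

Check ¬p → ○p at each position in order: 0 ✓, 1 ✓, 2 ✓, 3 ✓.
At position 4 the labels are {} and the next position 5 has {}, so ¬p → ○p is false there. This is the first violation.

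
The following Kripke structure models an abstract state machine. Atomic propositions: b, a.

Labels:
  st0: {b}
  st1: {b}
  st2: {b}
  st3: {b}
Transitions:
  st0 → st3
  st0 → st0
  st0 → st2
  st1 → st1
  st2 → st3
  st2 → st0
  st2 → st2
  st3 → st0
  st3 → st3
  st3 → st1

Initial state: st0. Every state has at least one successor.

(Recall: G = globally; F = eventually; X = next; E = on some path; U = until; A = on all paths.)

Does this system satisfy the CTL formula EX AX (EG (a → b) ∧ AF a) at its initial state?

No

States satisfying AX (EG (a → b) ∧ AF a): ∅.
States satisfying EX AX (EG (a → b) ∧ AF a): ∅.
No suitable path/successor from st0 witnesses the formula.
st0 ∉ Sat(EX AX (EG (a → b) ∧ AF a)).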